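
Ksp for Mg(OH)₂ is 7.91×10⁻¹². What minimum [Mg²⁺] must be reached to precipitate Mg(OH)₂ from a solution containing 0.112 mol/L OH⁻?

6.31×10⁻¹⁰ M

A salt starts to precipitate once the ion product Q reaches its Ksp.
Mg(OH)₂(s) ⇌ Mg²⁺(aq) + 2 OH⁻(aq)
Ksp = [Mg²⁺][OH⁻]^2 = [Mg²⁺](0.112)^2
[Mg²⁺] = 7.91×10⁻¹² / (0.112)^2 = 6.31×10⁻¹⁰
[Mg²⁺] = 6.31×10⁻¹⁰ mol/L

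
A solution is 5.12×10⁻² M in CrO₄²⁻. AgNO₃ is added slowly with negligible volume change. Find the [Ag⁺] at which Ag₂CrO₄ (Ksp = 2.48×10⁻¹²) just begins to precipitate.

Precipitation begins when Q = Ksp.
Ag₂CrO₄(s) ⇌ 2 Ag⁺(aq) + CrO₄²⁻(aq)
Ksp = [Ag⁺]^2[CrO₄²⁻] = [Ag⁺]^2(5.12×10⁻²)
[Ag⁺]^2 = 2.48×10⁻¹² / (5.12×10⁻²) = 4.84×10⁻¹¹
[Ag⁺] = 6.96×10⁻⁶ M

6.96×10⁻⁶ M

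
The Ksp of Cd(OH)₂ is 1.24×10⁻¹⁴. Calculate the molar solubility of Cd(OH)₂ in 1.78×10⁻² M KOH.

Cd(OH)₂(s) ⇌ Cd²⁺(aq) + 2 OH⁻(aq)
With OH⁻ already at 1.78×10⁻² M and s small, take [OH⁻] ≈ 1.78×10⁻² M and [Cd²⁺] = s.
Ksp = [Cd²⁺][OH⁻]^2 = s(1.78×10⁻²)^2
s = 1.24×10⁻¹⁴ / (1.78×10⁻²)^2 = 3.91×10⁻¹¹
s = 3.91×10⁻¹¹ M

3.91×10⁻¹¹ M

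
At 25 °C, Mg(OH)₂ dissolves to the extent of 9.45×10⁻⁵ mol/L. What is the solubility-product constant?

Mg(OH)₂(s) ⇌ Mg²⁺(aq) + 2 OH⁻(aq)
Call the molar solubility s, so that [Mg²⁺] = s and [OH⁻] = 2s.
Ksp = [Mg²⁺][OH⁻]^2 = s · (2s)^2 = 4s^3
Ksp = 4 × (9.45×10⁻⁵)^3 = 3.38×10⁻¹²

Ksp = 3.38×10⁻¹²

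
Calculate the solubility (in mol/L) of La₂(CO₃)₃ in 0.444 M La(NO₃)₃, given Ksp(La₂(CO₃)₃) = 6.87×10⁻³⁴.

5.05×10⁻¹² M

La₂(CO₃)₃(s) ⇌ 2 La³⁺(aq) + 3 CO₃²⁻(aq)
With La³⁺ already at 0.444 M and s small, take [La³⁺] ≈ 0.444 M and [CO₃²⁻] = 3s.
Ksp = [La³⁺]^2[CO₃²⁻]^3 = (0.444)^2(3s)^3
(3s)^3 = 6.87×10⁻³⁴ / (0.444)^2 = 3.48×10⁻³³
s = 5.05×10⁻¹² M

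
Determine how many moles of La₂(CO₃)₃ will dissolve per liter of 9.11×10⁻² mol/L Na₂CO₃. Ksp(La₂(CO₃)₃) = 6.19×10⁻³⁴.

La₂(CO₃)₃(s) ⇌ 2 La³⁺(aq) + 3 CO₃²⁻(aq)
Let s be the solubility of La₂(CO₃)₃ here. The common ion gives [CO₃²⁻] ≈ 9.11×10⁻² mol/L, and [La³⁺] = 2s.
Ksp = [La³⁺]^2[CO₃²⁻]^3 = (2s)^2(9.11×10⁻²)^3
(2s)^2 = 6.19×10⁻³⁴ / (9.11×10⁻²)^3 = 8.19×10⁻³¹
s = 4.52×10⁻¹⁶ mol/L

4.52×10⁻¹⁶ M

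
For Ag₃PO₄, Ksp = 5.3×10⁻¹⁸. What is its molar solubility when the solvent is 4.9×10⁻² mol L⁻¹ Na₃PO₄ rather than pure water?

Ag₃PO₄(s) ⇌ 3 Ag⁺(aq) + PO₄³⁻(aq)
PO₄³⁻ is already present at 4.9×10⁻² mol L⁻¹. If s mol/L of Ag₃PO₄ dissolves, [Ag⁺] = 3s while [PO₄³⁻] ≈ 4.9×10⁻² mol L⁻¹.
Ksp = [Ag⁺]^3[PO₄³⁻] = (3s)^3(4.9×10⁻²)
(3s)^3 = 5.3×10⁻¹⁸ / (4.9×10⁻²) = 1.1×10⁻¹⁶
s = 1.6×10⁻⁶ mol L⁻¹

1.6×10⁻⁶ M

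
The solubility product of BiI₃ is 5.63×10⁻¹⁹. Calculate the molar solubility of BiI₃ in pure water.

1.20×10⁻⁵ M

BiI₃(s) ⇌ Bi³⁺(aq) + 3 I⁻(aq)
Let s be the molar solubility. Then [Bi³⁺] = s and [I⁻] = 3s.
Ksp = [Bi³⁺][I⁻]^3 = s · (3s)^3 = 27s^4
27s^4 = 5.63×10⁻¹⁹  ⇒  s^4 = 2.09×10⁻²⁰
Taking the 4th root, s = 1.20×10⁻⁵ mol L⁻¹.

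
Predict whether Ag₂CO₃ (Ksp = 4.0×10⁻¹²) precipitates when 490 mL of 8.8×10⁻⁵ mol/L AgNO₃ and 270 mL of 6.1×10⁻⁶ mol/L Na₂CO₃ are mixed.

No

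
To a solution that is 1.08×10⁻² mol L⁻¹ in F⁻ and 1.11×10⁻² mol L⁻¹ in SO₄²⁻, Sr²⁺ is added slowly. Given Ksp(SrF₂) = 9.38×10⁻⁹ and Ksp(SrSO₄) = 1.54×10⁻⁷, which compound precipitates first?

A salt starts to precipitate once the ion product Q reaches its Ksp.
For SrF₂: [Sr²⁺] = (Ksp/[F⁻]^2) = 8.04×10⁻⁵ mol L⁻¹
For SrSO₄: [Sr²⁺] = (Ksp/[SO₄²⁻]) = 1.39×10⁻⁵ mol L⁻¹
The smaller threshold [Sr²⁺] is reached first, so SrSO₄ precipitates first.

SrSO₄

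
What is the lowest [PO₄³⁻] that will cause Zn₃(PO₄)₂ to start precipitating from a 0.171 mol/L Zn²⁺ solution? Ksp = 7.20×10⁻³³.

Each salt precipitates once Q = Ksp for that salt.
Zn₃(PO₄)₂(s) ⇌ 3 Zn²⁺(aq) + 2 PO₄³⁻(aq)
Ksp = [Zn²⁺]^3[PO₄³⁻]^2 = [PO₄³⁻]^2(0.171)^3
[PO₄³⁻]^2 = 7.20×10⁻³³ / (0.171)^3 = 1.44×10⁻³⁰
[PO₄³⁻] = 1.20×10⁻¹⁵ mol/L

1.20×10⁻¹⁵ M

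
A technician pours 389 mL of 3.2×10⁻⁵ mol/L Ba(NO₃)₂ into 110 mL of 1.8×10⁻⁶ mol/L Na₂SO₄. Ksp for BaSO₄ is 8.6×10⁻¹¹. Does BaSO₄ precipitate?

The combined volume is 499 mL.
[Ba²⁺] = (3.2×10⁻⁵)(389)/499 = 2.5×10⁻⁵ mol/L
[SO₄²⁻] = (1.8×10⁻⁶)(110)/499 = 4.0×10⁻⁷ mol/L
Q = [Ba²⁺][SO₄²⁻] = 9.9×10⁻¹²
Q = 9.9×10⁻¹² < Ksp = 8.6×10⁻¹¹, so the solution is unsaturated and no precipitate forms.

No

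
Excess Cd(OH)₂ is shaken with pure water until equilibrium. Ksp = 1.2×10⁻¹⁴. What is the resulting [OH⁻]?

2.9×10⁻⁵ M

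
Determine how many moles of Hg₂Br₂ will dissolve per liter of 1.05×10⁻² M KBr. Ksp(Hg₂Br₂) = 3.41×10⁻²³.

Hg₂Br₂(s) ⇌ Hg₂²⁺(aq) + 2 Br⁻(aq)
With Br⁻ already at 1.05×10⁻² M and s small, take [Br⁻] ≈ 1.05×10⁻² M and [Hg₂²⁺] = s.
Ksp = [Hg₂²⁺][Br⁻]^2 = s(1.05×10⁻²)^2
s = 3.41×10⁻²³ / (1.05×10⁻²)^2 = 3.09×10⁻¹⁹
s = 3.09×10⁻¹⁹ M

3.09×10⁻¹⁹ M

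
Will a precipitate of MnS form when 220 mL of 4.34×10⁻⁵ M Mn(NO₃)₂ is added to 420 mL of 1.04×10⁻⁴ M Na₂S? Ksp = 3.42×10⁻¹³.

After mixing, V = 220 mL + 420 mL = 640 mL.
[Mn²⁺] = (4.34×10⁻⁵)(220)/640 = 1.49×10⁻⁵ M
[S²⁻] = (1.04×10⁻⁴)(420)/640 = 6.83×10⁻⁵ M
Q = [Mn²⁺][S²⁻] = 1.02×10⁻⁹
Because Q > Ksp (1.02×10⁻⁹ vs 3.42×10⁻¹³), a precipitate of MnS forms.

Yes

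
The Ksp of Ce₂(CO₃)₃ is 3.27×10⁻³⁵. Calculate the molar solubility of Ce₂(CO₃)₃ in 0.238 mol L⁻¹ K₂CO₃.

2.46×10⁻¹⁷ M

Ce₂(CO₃)₃(s) ⇌ 2 Ce³⁺(aq) + 3 CO₃²⁻(aq)
The solution already contains CO₃²⁻ at 0.238 mol L⁻¹. Let s be the molar solubility of Ce₂(CO₃)₃.
[CO₃²⁻] ≈ 0.238 mol L⁻¹ (common ion dominates); [Ce³⁺] = 2s.
Ksp = [Ce³⁺]^2[CO₃²⁻]^3 = (2s)^2(0.238)^3
(2s)^2 = 3.27×10⁻³⁵ / (0.238)^3 = 2.43×10⁻³³
s = 2.46×10⁻¹⁷ mol L⁻¹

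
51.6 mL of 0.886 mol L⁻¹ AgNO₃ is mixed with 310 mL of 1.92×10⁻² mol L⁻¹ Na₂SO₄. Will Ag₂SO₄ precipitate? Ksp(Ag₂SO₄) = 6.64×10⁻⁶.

Yes

After mixing, V = 51.6 mL + 310 mL = 361.6 mL.
[Ag⁺] = (0.886)(51.6)/361.6 = 0.126 mol L⁻¹
[SO₄²⁻] = (1.92×10⁻²)(310)/361.6 = 1.65×10⁻² mol L⁻¹
Q = [Ag⁺]^2[SO₄²⁻] = 2.63×10⁻⁴
Since Q (2.63×10⁻⁴) exceeds Ksp (6.64×10⁻⁶), Ag₂SO₄ will precipitate.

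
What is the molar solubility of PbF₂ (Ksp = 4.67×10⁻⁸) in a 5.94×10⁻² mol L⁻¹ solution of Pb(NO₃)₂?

PbF₂(s) ⇌ Pb²⁺(aq) + 2 F⁻(aq)
Pb²⁺ is already present at 5.94×10⁻² mol L⁻¹. If s mol/L of PbF₂ dissolves, [F⁻] = 2s while [Pb²⁺] ≈ 5.94×10⁻² mol L⁻¹.
Ksp = [Pb²⁺][F⁻]^2 = (5.94×10⁻²)(2s)^2
(2s)^2 = 4.67×10⁻⁸ / (5.94×10⁻²) = 7.86×10⁻⁷
s = 4.43×10⁻⁴ mol L⁻¹

4.43×10⁻⁴ M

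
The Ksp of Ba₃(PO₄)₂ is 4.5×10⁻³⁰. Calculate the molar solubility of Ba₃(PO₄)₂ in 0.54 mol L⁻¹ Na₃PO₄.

8.3×10⁻¹¹ M

Ba₃(PO₄)₂(s) ⇌ 3 Ba²⁺(aq) + 2 PO₄³⁻(aq)
Let s be the solubility of Ba₃(PO₄)₂ here. The common ion gives [PO₄³⁻] ≈ 0.54 mol L⁻¹, and [Ba²⁺] = 3s.
Ksp = [Ba²⁺]^3[PO₄³⁻]^2 = (3s)^3(0.54)^2
(3s)^3 = 4.5×10⁻³⁰ / (0.54)^2 = 1.5×10⁻²⁹
s = 8.3×10⁻¹¹ mol L⁻¹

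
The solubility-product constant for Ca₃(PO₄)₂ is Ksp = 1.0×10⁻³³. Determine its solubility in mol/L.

Ca₃(PO₄)₂(s) ⇌ 3 Ca²⁺(aq) + 2 PO₄³⁻(aq)
For each mole of Ca₃(PO₄)₂ that dissolves per liter, [Ca²⁺] = 3s and [PO₄³⁻] = 2s; let s denote this solubility.
Ksp = [Ca²⁺]^3[PO₄³⁻]^2 = (3s)^3 · (2s)^2 = 108s^5
108s^5 = 1.0×10⁻³³  ⇒  s^5 = 9.3×10⁻³⁶
s = (9.3×10⁻³⁶)^(1/5) = 9.8×10⁻⁸ mol/L

9.8×10⁻⁸ M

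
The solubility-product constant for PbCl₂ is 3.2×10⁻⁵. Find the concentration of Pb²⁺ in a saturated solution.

2.0×10⁻² M

PbCl₂(s) ⇌ Pb²⁺(aq) + 2 Cl⁻(aq)
Let s be the molar solubility. Then [Pb²⁺] = s and [Cl⁻] = 2s.
Ksp = [Pb²⁺][Cl⁻]^2 = s · (2s)^2 = 4s^3 = 3.2×10⁻⁵
s = 2.0×10⁻² M
[Pb²⁺] = s = 2.0×10⁻² M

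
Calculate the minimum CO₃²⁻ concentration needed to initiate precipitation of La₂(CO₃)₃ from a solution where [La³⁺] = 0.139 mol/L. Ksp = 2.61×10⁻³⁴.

2.38×10⁻¹¹ M

Precipitation begins when Q = Ksp.
La₂(CO₃)₃(s) ⇌ 2 La³⁺(aq) + 3 CO₃²⁻(aq)
Ksp = [La³⁺]^2[CO₃²⁻]^3 = [CO₃²⁻]^3(0.139)^2
[CO₃²⁻]^3 = 2.61×10⁻³⁴ / (0.139)^2 = 1.35×10⁻³²
[CO₃²⁻] = 2.38×10⁻¹¹ mol/L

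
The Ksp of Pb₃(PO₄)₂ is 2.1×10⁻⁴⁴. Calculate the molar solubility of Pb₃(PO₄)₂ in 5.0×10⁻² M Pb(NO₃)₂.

Pb₃(PO₄)₂(s) ⇌ 3 Pb²⁺(aq) + 2 PO₄³⁻(aq)
With Pb²⁺ already at 5.0×10⁻² M and s small, take [Pb²⁺] ≈ 5.0×10⁻² M and [PO₄³⁻] = 2s.
Ksp = [Pb²⁺]^3[PO₄³⁻]^2 = (5.0×10⁻²)^3(2s)^2
(2s)^2 = 2.1×10⁻⁴⁴ / (5.0×10⁻²)^3 = 1.7×10⁻⁴⁰
s = 6.5×10⁻²¹ M

6.5×10⁻²¹ M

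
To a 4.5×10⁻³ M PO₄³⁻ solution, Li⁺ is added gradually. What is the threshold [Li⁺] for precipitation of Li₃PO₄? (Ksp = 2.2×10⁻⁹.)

A salt starts to precipitate once the ion product Q reaches its Ksp.
Li₃PO₄(s) ⇌ 3 Li⁺(aq) + PO₄³⁻(aq)
Ksp = [Li⁺]^3[PO₄³⁻] = [Li⁺]^3(4.5×10⁻³)
[Li⁺]^3 = 2.2×10⁻⁹ / (4.5×10⁻³) = 4.9×10⁻⁷
[Li⁺] = 7.9×10⁻³ M

7.9×10⁻³ M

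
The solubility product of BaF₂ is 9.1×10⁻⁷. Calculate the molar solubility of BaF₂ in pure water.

6.1×10⁻³ M

BaF₂(s) ⇌ Ba²⁺(aq) + 2 F⁻(aq)
Call the molar solubility s, so that [Ba²⁺] = s and [F⁻] = 2s.
Ksp = [Ba²⁺][F⁻]^2 = s · (2s)^2 = 4s^3
4s^3 = 9.1×10⁻⁷  ⇒  s^3 = 2.3×10⁻⁷
Taking the 3rd root, s = 6.1×10⁻³ M.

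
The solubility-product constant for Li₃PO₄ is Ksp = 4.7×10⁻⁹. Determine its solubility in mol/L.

Li₃PO₄(s) ⇌ 3 Li⁺(aq) + PO₄³⁻(aq)
For each mole of Li₃PO₄ that dissolves per liter, [Li⁺] = 3s and [PO₄³⁻] = s; let s denote this solubility.
Ksp = [Li⁺]^3[PO₄³⁻] = (3s)^3 · s = 27s^4
27s^4 = 4.7×10⁻⁹  ⇒  s^4 = 1.7×10⁻¹⁰
s = (1.7×10⁻¹⁰)^(1/4) = 3.6×10⁻³ mol/L

3.6×10⁻³ M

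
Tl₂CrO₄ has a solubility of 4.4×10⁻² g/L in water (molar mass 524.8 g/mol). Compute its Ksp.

Ksp = 2.4×10⁻¹²

s = (4.4×10⁻² g L⁻¹)/(524.8 g mol⁻¹) = 8.384×10⁻⁵ M
Tl₂CrO₄(s) ⇌ 2 Tl⁺(aq) + CrO₄²⁻(aq)
With molar solubility s: [Tl⁺] = 2s, [CrO₄²⁻] = s.
Ksp = [Tl⁺]^2[CrO₄²⁻] = (2s)^2 · s = 4s^3
Ksp = 4 × (8.384×10⁻⁵)^3 = 2.4×10⁻¹²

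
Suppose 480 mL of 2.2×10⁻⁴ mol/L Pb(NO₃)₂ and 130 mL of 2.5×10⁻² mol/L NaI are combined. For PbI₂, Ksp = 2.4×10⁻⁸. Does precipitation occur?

No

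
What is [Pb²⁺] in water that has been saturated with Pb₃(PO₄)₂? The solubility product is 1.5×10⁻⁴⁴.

2.0×10⁻⁹ M

Pb₃(PO₄)₂(s) ⇌ 3 Pb²⁺(aq) + 2 PO₄³⁻(aq)
Call the molar solubility s, so that [Pb²⁺] = 3s and [PO₄³⁻] = 2s.
Ksp = [Pb²⁺]^3[PO₄³⁻]^2 = (3s)^3 · (2s)^2 = 108s^5 = 1.5×10⁻⁴⁴
s = 6.7×10⁻¹⁰ mol L⁻¹
[Pb²⁺] = 3s = 2.0×10⁻⁹ mol L⁻¹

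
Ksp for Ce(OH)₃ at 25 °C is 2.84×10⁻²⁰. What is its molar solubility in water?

5.69×10⁻⁶ M

Ce(OH)₃(s) ⇌ Ce³⁺(aq) + 3 OH⁻(aq)
Let s be the molar solubility. Then [Ce³⁺] = s and [OH⁻] = 3s.
Ksp = [Ce³⁺][OH⁻]^3 = s · (3s)^3 = 27s^4
27s^4 = 2.84×10⁻²⁰  ⇒  s^4 = 1.05×10⁻²¹
s = (1.05×10⁻²¹)^(1/4) = 5.69×10⁻⁶ mol L⁻¹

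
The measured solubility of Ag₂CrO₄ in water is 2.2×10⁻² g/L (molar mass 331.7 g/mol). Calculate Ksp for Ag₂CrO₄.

Convert to molarity: s = 2.2×10⁻² / 331.7 = 6.632×10⁻⁵ mol/L
Ag₂CrO₄(s) ⇌ 2 Ag⁺(aq) + CrO₄²⁻(aq)
Let s be the molar solubility. Then [Ag⁺] = 2s and [CrO₄²⁻] = s.
Ksp = [Ag⁺]^2[CrO₄²⁻] = (2s)^2 · s = 4s^3
Ksp = 4 × (6.632×10⁻⁵)^3 = 1.2×10⁻¹²

Ksp = 1.2×10⁻¹²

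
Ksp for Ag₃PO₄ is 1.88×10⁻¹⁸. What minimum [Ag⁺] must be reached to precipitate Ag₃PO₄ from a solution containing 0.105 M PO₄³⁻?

Precipitation of each salt begins when its ion product equals Ksp.
Ag₃PO₄(s) ⇌ 3 Ag⁺(aq) + PO₄³⁻(aq)
Ksp = [Ag⁺]^3[PO₄³⁻] = [Ag⁺]^3(0.105)
[Ag⁺]^3 = 1.88×10⁻¹⁸ / (0.105) = 1.79×10⁻¹⁷
[Ag⁺] = 2.62×10⁻⁶ M

2.62×10⁻⁶ M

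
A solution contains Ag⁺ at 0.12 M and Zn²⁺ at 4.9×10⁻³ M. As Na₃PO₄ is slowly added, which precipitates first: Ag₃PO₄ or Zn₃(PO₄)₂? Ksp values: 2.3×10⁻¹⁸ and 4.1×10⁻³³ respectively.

Ag₃PO₄

Precipitation begins when Q = Ksp.
For Ag₃PO₄: [PO₄³⁻] = (Ksp/[Ag⁺]^3) = 1.3×10⁻¹⁵ M
For Zn₃(PO₄)₂: [PO₄³⁻] = (Ksp/[Zn²⁺]^3)^(1/2) = 1.9×10⁻¹³ M
The smaller threshold [PO₄³⁻] is reached first, so Ag₃PO₄ precipitates first.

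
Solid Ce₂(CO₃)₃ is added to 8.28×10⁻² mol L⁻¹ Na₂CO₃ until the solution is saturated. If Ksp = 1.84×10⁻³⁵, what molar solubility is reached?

9.00×10⁻¹⁷ M

Ce₂(CO₃)₃(s) ⇌ 2 Ce³⁺(aq) + 3 CO₃²⁻(aq)
CO₃²⁻ is already present at 8.28×10⁻² mol L⁻¹. If s mol/L of Ce₂(CO₃)₃ dissolves, [Ce³⁺] = 2s while [CO₃²⁻] ≈ 8.28×10⁻² mol L⁻¹.
Ksp = [Ce³⁺]^2[CO₃²⁻]^3 = (2s)^2(8.28×10⁻²)^3
(2s)^2 = 1.84×10⁻³⁵ / (8.28×10⁻²)^3 = 3.24×10⁻³²
s = 9.00×10⁻¹⁷ mol L⁻¹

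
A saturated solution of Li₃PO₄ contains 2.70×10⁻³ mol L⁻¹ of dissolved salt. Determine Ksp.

Li₃PO₄(s) ⇌ 3 Li⁺(aq) + PO₄³⁻(aq)
With molar solubility s: [Li⁺] = 3s, [PO₄³⁻] = s.
Ksp = [Li⁺]^3[PO₄³⁻] = (3s)^3 · s = 27s^4
Ksp = 27 × (2.70×10⁻³)^4 = 1.43×10⁻⁹

Ksp = 1.43×10⁻⁹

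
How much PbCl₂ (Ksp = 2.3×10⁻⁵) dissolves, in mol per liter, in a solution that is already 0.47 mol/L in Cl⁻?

PbCl₂(s) ⇌ Pb²⁺(aq) + 2 Cl⁻(aq)
The solution already contains Cl⁻ at 0.47 mol/L. Let s be the molar solubility of PbCl₂.
[Cl⁻] ≈ 0.47 mol/L (common ion dominates); [Pb²⁺] = s.
Ksp = [Pb²⁺][Cl⁻]^2 = s(0.47)^2
s = 2.3×10⁻⁵ / (0.47)^2 = 1.0×10⁻⁴
s = 1.0×10⁻⁴ mol/L

1.0×10⁻⁴ M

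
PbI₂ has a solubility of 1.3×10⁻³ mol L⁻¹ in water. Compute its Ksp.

PbI₂(s) ⇌ Pb²⁺(aq) + 2 I⁻(aq)
For each mole of PbI₂ that dissolves per liter, [Pb²⁺] = s and [I⁻] = 2s; let s denote this solubility.
Ksp = [Pb²⁺][I⁻]^2 = s · (2s)^2 = 4s^3
Ksp = 4 × (1.3×10⁻³)^3 = 8.8×10⁻⁹

Ksp = 8.8×10⁻⁹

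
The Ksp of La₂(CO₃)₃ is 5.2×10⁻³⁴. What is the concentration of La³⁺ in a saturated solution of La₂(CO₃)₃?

La₂(CO₃)₃(s) ⇌ 2 La³⁺(aq) + 3 CO₃²⁻(aq)
For each mole of La₂(CO₃)₃ that dissolves per liter, [La³⁺] = 2s and [CO₃²⁻] = 3s; let s denote this solubility.
Ksp = [La³⁺]^2[CO₃²⁻]^3 = (2s)^2 · (3s)^3 = 108s^5 = 5.2×10⁻³⁴
s = 8.6×10⁻⁸ mol L⁻¹
[La³⁺] = 2s = 1.7×10⁻⁷ mol L⁻¹

1.7×10⁻⁷ M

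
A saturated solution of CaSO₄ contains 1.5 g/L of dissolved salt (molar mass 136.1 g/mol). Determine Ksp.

s = (1.5 g L⁻¹)/(136.1 g mol⁻¹) = 1.102×10⁻² M
CaSO₄(s) ⇌ Ca²⁺(aq) + SO₄²⁻(aq)
Let s be the molar solubility. Then [Ca²⁺] = s and [SO₄²⁻] = s.
Ksp = [Ca²⁺][SO₄²⁻] = s · s = s^2
Ksp = (1.102×10⁻²)^2 = 1.2×10⁻⁴

Ksp = 1.2×10⁻⁴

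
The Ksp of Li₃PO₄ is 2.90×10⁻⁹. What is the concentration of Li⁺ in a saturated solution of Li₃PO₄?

9.66×10⁻³ M

Li₃PO₄(s) ⇌ 3 Li⁺(aq) + PO₄³⁻(aq)
For each mole of Li₃PO₄ that dissolves per liter, [Li⁺] = 3s and [PO₄³⁻] = s; let s denote this solubility.
Ksp = [Li⁺]^3[PO₄³⁻] = (3s)^3 · s = 27s^4 = 2.90×10⁻⁹
s = 3.22×10⁻³ mol/L
[Li⁺] = 3s = 9.66×10⁻³ mol/L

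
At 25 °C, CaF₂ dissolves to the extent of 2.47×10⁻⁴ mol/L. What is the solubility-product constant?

Ksp = 6.03×10⁻¹¹

CaF₂(s) ⇌ Ca²⁺(aq) + 2 F⁻(aq)
Call the molar solubility s, so that [Ca²⁺] = s and [F⁻] = 2s.
Ksp = [Ca²⁺][F⁻]^2 = s · (2s)^2 = 4s^3
Ksp = 4 × (2.47×10⁻⁴)^3 = 6.03×10⁻¹¹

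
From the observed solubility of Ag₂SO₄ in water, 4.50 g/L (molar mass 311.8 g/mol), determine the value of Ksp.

Convert to molarity: s = 4.50 / 311.8 = 1.4432×10⁻² mol/L
Ag₂SO₄(s) ⇌ 2 Ag⁺(aq) + SO₄²⁻(aq)
For each mole of Ag₂SO₄ that dissolves per liter, [Ag⁺] = 2s and [SO₄²⁻] = s; let s denote this solubility.
Ksp = [Ag⁺]^2[SO₄²⁻] = (2s)^2 · s = 4s^3
Ksp = 4 × (1.4432×10⁻²)^3 = 1.20×10⁻⁵

Ksp = 1.20×10⁻⁵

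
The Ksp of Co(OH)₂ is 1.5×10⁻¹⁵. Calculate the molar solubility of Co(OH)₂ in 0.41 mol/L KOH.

8.9×10⁻¹⁵ M

Co(OH)₂(s) ⇌ Co²⁺(aq) + 2 OH⁻(aq)
The solution already contains OH⁻ at 0.41 mol/L. Let s be the molar solubility of Co(OH)₂.
[OH⁻] ≈ 0.41 mol/L (common ion dominates); [Co²⁺] = s.
Ksp = [Co²⁺][OH⁻]^2 = s(0.41)^2
s = 1.5×10⁻¹⁵ / (0.41)^2 = 8.9×10⁻¹⁵
s = 8.9×10⁻¹⁵ mol/L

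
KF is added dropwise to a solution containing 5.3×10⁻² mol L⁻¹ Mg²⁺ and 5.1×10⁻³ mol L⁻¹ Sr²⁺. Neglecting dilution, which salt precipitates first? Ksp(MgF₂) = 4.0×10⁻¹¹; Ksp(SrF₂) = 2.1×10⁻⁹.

Precipitation of each salt begins when its ion product equals Ksp.
For MgF₂: [F⁻] = (Ksp/[Mg²⁺])^(1/2) = 2.7×10⁻⁵ mol L⁻¹
For SrF₂: [F⁻] = (Ksp/[Sr²⁺])^(1/2) = 6.4×10⁻⁴ mol L⁻¹
MgF₂ requires the lower [F⁻], so it precipitates first.

MgF₂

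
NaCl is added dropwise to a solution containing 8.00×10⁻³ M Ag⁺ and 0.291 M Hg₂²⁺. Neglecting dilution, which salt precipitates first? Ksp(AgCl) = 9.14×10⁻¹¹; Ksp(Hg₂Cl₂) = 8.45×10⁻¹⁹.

A salt starts to precipitate once the ion product Q reaches its Ksp.
For AgCl: [Cl⁻] = (Ksp/[Ag⁺]) = 1.14×10⁻⁸ M
For Hg₂Cl₂: [Cl⁻] = (Ksp/[Hg₂²⁺])^(1/2) = 1.70×10⁻⁹ M
Since Hg₂Cl₂ needs less Cl⁻ to reach saturation, it precipitates first.

Hg₂Cl₂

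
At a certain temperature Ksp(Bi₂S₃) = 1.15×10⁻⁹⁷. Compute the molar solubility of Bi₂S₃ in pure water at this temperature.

1.60×10⁻²⁰ M

Bi₂S₃(s) ⇌ 2 Bi³⁺(aq) + 3 S²⁻(aq)
Let s be the molar solubility. Then [Bi³⁺] = 2s and [S²⁻] = 3s.
Ksp = [Bi³⁺]^2[S²⁻]^3 = (2s)^2 · (3s)^3 = 108s^5
108s^5 = 1.15×10⁻⁹⁷  ⇒  s^5 = 1.06×10⁻⁹⁹
Taking the 5th root, s = 1.60×10⁻²⁰ mol L⁻¹.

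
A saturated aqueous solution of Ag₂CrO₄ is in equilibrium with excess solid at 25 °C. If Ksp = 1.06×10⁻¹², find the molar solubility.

Ag₂CrO₄(s) ⇌ 2 Ag⁺(aq) + CrO₄²⁻(aq)
For each mole of Ag₂CrO₄ that dissolves per liter, [Ag⁺] = 2s and [CrO₄²⁻] = s; let s denote this solubility.
Ksp = [Ag⁺]^2[CrO₄²⁻] = (2s)^2 · s = 4s^3
4s^3 = 1.06×10⁻¹²  ⇒  s^3 = 2.65×10⁻¹³
Taking the 3rd root, s = 6.42×10⁻⁵ M.

6.42×10⁻⁵ M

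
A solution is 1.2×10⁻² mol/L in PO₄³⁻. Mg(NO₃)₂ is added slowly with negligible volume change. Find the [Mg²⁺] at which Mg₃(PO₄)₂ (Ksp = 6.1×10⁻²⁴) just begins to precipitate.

3.5×10⁻⁷ M

A salt starts to precipitate once the ion product Q reaches its Ksp.
Mg₃(PO₄)₂(s) ⇌ 3 Mg²⁺(aq) + 2 PO₄³⁻(aq)
Ksp = [Mg²⁺]^3[PO₄³⁻]^2 = [Mg²⁺]^3(1.2×10⁻²)^2
[Mg²⁺]^3 = 6.1×10⁻²⁴ / (1.2×10⁻²)^2 = 4.2×10⁻²⁰
[Mg²⁺] = 3.5×10⁻⁷ mol/L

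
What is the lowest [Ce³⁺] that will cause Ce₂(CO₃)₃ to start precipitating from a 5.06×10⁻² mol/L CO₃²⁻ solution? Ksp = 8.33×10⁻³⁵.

The threshold for precipitation is Q = Ksp.
Ce₂(CO₃)₃(s) ⇌ 2 Ce³⁺(aq) + 3 CO₃²⁻(aq)
Ksp = [Ce³⁺]^2[CO₃²⁻]^3 = [Ce³⁺]^2(5.06×10⁻²)^3
[Ce³⁺]^2 = 8.33×10⁻³⁵ / (5.06×10⁻²)^3 = 6.43×10⁻³¹
[Ce³⁺] = 8.02×10⁻¹⁶ mol/L

8.02×10⁻¹⁶ M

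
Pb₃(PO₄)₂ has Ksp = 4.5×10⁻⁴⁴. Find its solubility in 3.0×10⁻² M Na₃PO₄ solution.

1.2×10⁻¹⁴ M

Pb₃(PO₄)₂(s) ⇌ 3 Pb²⁺(aq) + 2 PO₄³⁻(aq)
Let s be the solubility of Pb₃(PO₄)₂ here. The common ion gives [PO₄³⁻] ≈ 3.0×10⁻² M, and [Pb²⁺] = 3s.
Ksp = [Pb²⁺]^3[PO₄³⁻]^2 = (3s)^3(3.0×10⁻²)^2
(3s)^3 = 4.5×10⁻⁴⁴ / (3.0×10⁻²)^2 = 5.0×10⁻⁴¹
s = 1.2×10⁻¹⁴ M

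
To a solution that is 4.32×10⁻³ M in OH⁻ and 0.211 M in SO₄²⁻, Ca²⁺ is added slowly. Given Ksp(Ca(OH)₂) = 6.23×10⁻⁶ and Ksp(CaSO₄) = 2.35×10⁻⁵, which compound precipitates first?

CaSO₄

Precipitation begins when Q = Ksp.
For Ca(OH)₂: [Ca²⁺] = (Ksp/[OH⁻]^2) = 0.334 M
For CaSO₄: [Ca²⁺] = (Ksp/[SO₄²⁻]) = 1.11×10⁻⁴ M
The smaller threshold [Ca²⁺] is reached first, so CaSO₄ precipitates first.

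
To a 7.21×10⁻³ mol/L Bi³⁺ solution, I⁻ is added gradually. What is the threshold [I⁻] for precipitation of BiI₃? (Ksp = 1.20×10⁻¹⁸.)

5.50×10⁻⁶ M

The threshold for precipitation is Q = Ksp.
BiI₃(s) ⇌ Bi³⁺(aq) + 3 I⁻(aq)
Ksp = [Bi³⁺][I⁻]^3 = [I⁻]^3(7.21×10⁻³)
[I⁻]^3 = 1.20×10⁻¹⁸ / (7.21×10⁻³) = 1.66×10⁻¹⁶
[I⁻] = 5.50×10⁻⁶ mol/L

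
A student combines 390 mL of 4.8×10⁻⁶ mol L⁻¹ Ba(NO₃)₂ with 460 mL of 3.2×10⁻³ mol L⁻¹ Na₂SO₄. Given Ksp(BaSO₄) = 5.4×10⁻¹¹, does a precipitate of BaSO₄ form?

Yes

The combined volume is 850 mL.
[Ba²⁺] = (4.8×10⁻⁶)(390)/850 = 2.2×10⁻⁶ mol L⁻¹
[SO₄²⁻] = (3.2×10⁻³)(460)/850 = 1.7×10⁻³ mol L⁻¹
Q = [Ba²⁺][SO₄²⁻] = 3.8×10⁻⁹
Since Q (3.8×10⁻⁹) exceeds Ksp (5.4×10⁻¹¹), BaSO₄ will precipitate.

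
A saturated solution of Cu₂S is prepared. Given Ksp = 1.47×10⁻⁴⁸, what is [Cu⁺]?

Cu₂S(s) ⇌ 2 Cu⁺(aq) + S²⁻(aq)
With molar solubility s: [Cu⁺] = 2s, [S²⁻] = s.
Ksp = [Cu⁺]^2[S²⁻] = (2s)^2 · s = 4s^3 = 1.47×10⁻⁴⁸
s = 7.16×10⁻¹⁷ mol L⁻¹
[Cu⁺] = 2s = 1.43×10⁻¹⁶ mol L⁻¹

1.43×10⁻¹⁶ M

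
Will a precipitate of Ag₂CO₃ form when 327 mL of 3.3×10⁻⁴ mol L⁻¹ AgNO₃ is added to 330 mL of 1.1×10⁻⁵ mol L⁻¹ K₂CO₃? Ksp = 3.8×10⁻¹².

No

Total volume after mixing = 327 + 330 = 657 mL.
[Ag⁺] = (3.3×10⁻⁴)(327)/657 = 1.6×10⁻⁴ mol L⁻¹
[CO₃²⁻] = (1.1×10⁻⁵)(330)/657 = 5.5×10⁻⁶ mol L⁻¹
Q = [Ag⁺]^2[CO₃²⁻] = 1.5×10⁻¹³
Q < Ksp (1.5×10⁻¹³ vs 3.8×10⁻¹²); the solution remains unsaturated and no precipitate forms.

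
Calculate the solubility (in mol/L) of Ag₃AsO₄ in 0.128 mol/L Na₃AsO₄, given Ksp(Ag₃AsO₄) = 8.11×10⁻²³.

Ag₃AsO₄(s) ⇌ 3 Ag⁺(aq) + AsO₄³⁻(aq)
AsO₄³⁻ is already present at 0.128 mol/L. If s mol/L of Ag₃AsO₄ dissolves, [Ag⁺] = 3s while [AsO₄³⁻] ≈ 0.128 mol/L.
Ksp = [Ag⁺]^3[AsO₄³⁻] = (3s)^3(0.128)
(3s)^3 = 8.11×10⁻²³ / (0.128) = 6.34×10⁻²²
s = 2.86×10⁻⁸ mol/L

2.86×10⁻⁸ M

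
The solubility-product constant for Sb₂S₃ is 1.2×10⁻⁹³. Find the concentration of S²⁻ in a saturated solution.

Sb₂S₃(s) ⇌ 2 Sb³⁺(aq) + 3 S²⁻(aq)
If s mol/L of Sb₂S₃ dissolves, [Sb³⁺] = 2s and [S²⁻] = 3s.
Ksp = [Sb³⁺]^2[S²⁻]^3 = (2s)^2 · (3s)^3 = 108s^5 = 1.2×10⁻⁹³
s = 1.0×10⁻¹⁹ M
[S²⁻] = 3s = 3.1×10⁻¹⁹ M

3.1×10⁻¹⁹ M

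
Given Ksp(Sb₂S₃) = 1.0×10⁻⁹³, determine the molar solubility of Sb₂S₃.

9.8×10⁻²⁰ M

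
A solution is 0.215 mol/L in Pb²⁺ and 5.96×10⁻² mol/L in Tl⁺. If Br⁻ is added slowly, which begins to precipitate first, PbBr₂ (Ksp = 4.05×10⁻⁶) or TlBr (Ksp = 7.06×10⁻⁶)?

TlBr

Precipitation begins when Q = Ksp.
For PbBr₂: [Br⁻] = (Ksp/[Pb²⁺])^(1/2) = 4.34×10⁻³ mol/L
For TlBr: [Br⁻] = (Ksp/[Tl⁺]) = 1.18×10⁻⁴ mol/L
TlBr requires the lower [Br⁻], so it precipitates first.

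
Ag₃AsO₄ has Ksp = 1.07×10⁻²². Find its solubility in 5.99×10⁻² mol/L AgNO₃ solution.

Ag₃AsO₄(s) ⇌ 3 Ag⁺(aq) + AsO₄³⁻(aq)
With Ag⁺ already at 5.99×10⁻² mol/L and s small, take [Ag⁺] ≈ 5.99×10⁻² mol/L and [AsO₄³⁻] = s.
Ksp = [Ag⁺]^3[AsO₄³⁻] = (5.99×10⁻²)^3s
s = 1.07×10⁻²² / (5.99×10⁻²)^3 = 4.98×10⁻¹⁹
s = 4.98×10⁻¹⁹ mol/L

4.98×10⁻¹⁹ M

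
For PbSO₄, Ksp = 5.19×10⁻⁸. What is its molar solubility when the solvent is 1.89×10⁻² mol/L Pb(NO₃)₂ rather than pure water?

2.75×10⁻⁶ M

PbSO₄(s) ⇌ Pb²⁺(aq) + SO₄²⁻(aq)
With Pb²⁺ already at 1.89×10⁻² mol/L and s small, take [Pb²⁺] ≈ 1.89×10⁻² mol/L and [SO₄²⁻] = s.
Ksp = [Pb²⁺][SO₄²⁻] = (1.89×10⁻²)s
s = 5.19×10⁻⁸ / (1.89×10⁻²) = 2.75×10⁻⁶
s = 2.75×10⁻⁶ mol/L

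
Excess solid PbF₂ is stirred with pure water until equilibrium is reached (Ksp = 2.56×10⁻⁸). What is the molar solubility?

1.86×10⁻³ M

PbF₂(s) ⇌ Pb²⁺(aq) + 2 F⁻(aq)
With molar solubility s: [Pb²⁺] = s, [F⁻] = 2s.
Ksp = [Pb²⁺][F⁻]^2 = s · (2s)^2 = 4s^3
4s^3 = 2.56×10⁻⁸  ⇒  s^3 = 6.40×10⁻⁹
Taking the 3rd root, s = 1.86×10⁻³ mol/L.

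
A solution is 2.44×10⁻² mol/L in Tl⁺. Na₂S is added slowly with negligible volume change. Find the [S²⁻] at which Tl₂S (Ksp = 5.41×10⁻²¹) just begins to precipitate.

Each salt precipitates once Q = Ksp for that salt.
Tl₂S(s) ⇌ 2 Tl⁺(aq) + S²⁻(aq)
Ksp = [Tl⁺]^2[S²⁻] = [S²⁻](2.44×10⁻²)^2
[S²⁻] = 5.41×10⁻²¹ / (2.44×10⁻²)^2 = 9.09×10⁻¹⁸
[S²⁻] = 9.09×10⁻¹⁸ mol/L

9.09×10⁻¹⁸ M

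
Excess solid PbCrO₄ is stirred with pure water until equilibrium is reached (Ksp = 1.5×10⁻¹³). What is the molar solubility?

3.9×10⁻⁷ M

PbCrO₄(s) ⇌ Pb²⁺(aq) + CrO₄²⁻(aq)
For each mole of PbCrO₄ that dissolves per liter, [Pb²⁺] = s and [CrO₄²⁻] = s; let s denote this solubility.
Ksp = [Pb²⁺][CrO₄²⁻] = s · s = s^2
s^2 = 1.5×10⁻¹³
Taking the 2nd root, s = 3.9×10⁻⁷ M.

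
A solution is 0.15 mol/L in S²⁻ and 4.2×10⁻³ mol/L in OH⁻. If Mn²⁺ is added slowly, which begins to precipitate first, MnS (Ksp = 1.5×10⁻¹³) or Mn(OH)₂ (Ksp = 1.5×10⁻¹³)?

MnS

Precipitation of each salt begins when its ion product equals Ksp.
For MnS: [Mn²⁺] = (Ksp/[S²⁻]) = 1.0×10⁻¹² mol/L
For Mn(OH)₂: [Mn²⁺] = (Ksp/[OH⁻]^2) = 8.5×10⁻⁹ mol/L
The smaller threshold [Mn²⁺] is reached first, so MnS precipitates first.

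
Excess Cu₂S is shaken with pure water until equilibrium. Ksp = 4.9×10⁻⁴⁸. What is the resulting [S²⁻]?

1.1×10⁻¹⁶ M

Cu₂S(s) ⇌ 2 Cu⁺(aq) + S²⁻(aq)
With molar solubility s: [Cu⁺] = 2s, [S²⁻] = s.
Ksp = [Cu⁺]^2[S²⁻] = (2s)^2 · s = 4s^3 = 4.9×10⁻⁴⁸
s = 1.1×10⁻¹⁶ mol/L
[S²⁻] = s = 1.1×10⁻¹⁶ mol/L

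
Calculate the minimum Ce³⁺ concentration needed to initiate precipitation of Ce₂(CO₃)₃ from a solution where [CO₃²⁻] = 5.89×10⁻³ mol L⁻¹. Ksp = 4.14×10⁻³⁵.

1.42×10⁻¹⁴ M

Each salt precipitates once Q = Ksp for that salt.
Ce₂(CO₃)₃(s) ⇌ 2 Ce³⁺(aq) + 3 CO₃²⁻(aq)
Ksp = [Ce³⁺]^2[CO₃²⁻]^3 = [Ce³⁺]^2(5.89×10⁻³)^3
[Ce³⁺]^2 = 4.14×10⁻³⁵ / (5.89×10⁻³)^3 = 2.03×10⁻²⁸
[Ce³⁺] = 1.42×10⁻¹⁴ mol L⁻¹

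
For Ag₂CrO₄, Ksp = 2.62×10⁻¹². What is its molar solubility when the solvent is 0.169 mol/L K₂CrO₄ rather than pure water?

Ag₂CrO₄(s) ⇌ 2 Ag⁺(aq) + CrO₄²⁻(aq)
Let s be the solubility of Ag₂CrO₄ here. The common ion gives [CrO₄²⁻] ≈ 0.169 mol/L, and [Ag⁺] = 2s.
Ksp = [Ag⁺]^2[CrO₄²⁻] = (2s)^2(0.169)
(2s)^2 = 2.62×10⁻¹² / (0.169) = 1.55×10⁻¹¹
s = 1.97×10⁻⁶ mol/L

1.97×10⁻⁶ M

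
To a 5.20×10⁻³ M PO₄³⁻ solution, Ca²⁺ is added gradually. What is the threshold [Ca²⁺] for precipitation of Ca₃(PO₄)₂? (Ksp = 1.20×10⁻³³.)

3.54×10⁻¹⁰ M

Precipitation begins when Q = Ksp.
Ca₃(PO₄)₂(s) ⇌ 3 Ca²⁺(aq) + 2 PO₄³⁻(aq)
Ksp = [Ca²⁺]^3[PO₄³⁻]^2 = [Ca²⁺]^3(5.20×10⁻³)^2
[Ca²⁺]^3 = 1.20×10⁻³³ / (5.20×10⁻³)^2 = 4.44×10⁻²⁹
[Ca²⁺] = 3.54×10⁻¹⁰ M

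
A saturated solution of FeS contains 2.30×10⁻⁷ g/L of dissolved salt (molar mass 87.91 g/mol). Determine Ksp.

Ksp = 6.85×10⁻¹⁸

Convert to molarity: s = 2.30×10⁻⁷ / 87.91 = 2.6163×10⁻⁹ mol/L
FeS(s) ⇌ Fe²⁺(aq) + S²⁻(aq)
With molar solubility s: [Fe²⁺] = s, [S²⁻] = s.
Ksp = [Fe²⁺][S²⁻] = s · s = s^2
Ksp = (2.6163×10⁻⁹)^2 = 6.85×10⁻¹⁸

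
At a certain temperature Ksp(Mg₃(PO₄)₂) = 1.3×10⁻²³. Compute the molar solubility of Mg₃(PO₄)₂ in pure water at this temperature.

Mg₃(PO₄)₂(s) ⇌ 3 Mg²⁺(aq) + 2 PO₄³⁻(aq)
Call the molar solubility s, so that [Mg²⁺] = 3s and [PO₄³⁻] = 2s.
Ksp = [Mg²⁺]^3[PO₄³⁻]^2 = (3s)^3 · (2s)^2 = 108s^5
108s^5 = 1.3×10⁻²³  ⇒  s^5 = 1.2×10⁻²⁵
s = 1.0×10⁻⁵ mol/L

1.0×10⁻⁵ M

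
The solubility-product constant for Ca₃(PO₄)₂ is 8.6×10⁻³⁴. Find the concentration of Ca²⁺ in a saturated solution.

2.9×10⁻⁷ M

Ca₃(PO₄)₂(s) ⇌ 3 Ca²⁺(aq) + 2 PO₄³⁻(aq)
For each mole of Ca₃(PO₄)₂ that dissolves per liter, [Ca²⁺] = 3s and [PO₄³⁻] = 2s; let s denote this solubility.
Ksp = [Ca²⁺]^3[PO₄³⁻]^2 = (3s)^3 · (2s)^2 = 108s^5 = 8.6×10⁻³⁴
s = 9.6×10⁻⁸ mol/L
[Ca²⁺] = 3s = 2.9×10⁻⁷ mol/L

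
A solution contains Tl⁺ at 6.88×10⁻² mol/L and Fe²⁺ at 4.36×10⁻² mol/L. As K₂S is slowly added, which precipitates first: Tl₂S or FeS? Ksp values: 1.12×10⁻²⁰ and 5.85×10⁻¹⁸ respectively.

Tl₂S

Precipitation of each salt begins when its ion product equals Ksp.
For Tl₂S: [S²⁻] = (Ksp/[Tl⁺]^2) = 2.37×10⁻¹⁸ mol/L
For FeS: [S²⁻] = (Ksp/[Fe²⁺]) = 1.34×10⁻¹⁶ mol/L
The smaller threshold [S²⁻] is reached first, so Tl₂S precipitates first.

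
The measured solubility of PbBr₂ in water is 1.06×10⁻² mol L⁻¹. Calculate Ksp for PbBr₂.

Ksp = 4.76×10⁻⁶

PbBr₂(s) ⇌ Pb²⁺(aq) + 2 Br⁻(aq)
For each mole of PbBr₂ that dissolves per liter, [Pb²⁺] = s and [Br⁻] = 2s; let s denote this solubility.
Ksp = [Pb²⁺][Br⁻]^2 = s · (2s)^2 = 4s^3
Ksp = 4 × (1.06×10⁻²)^3 = 4.76×10⁻⁶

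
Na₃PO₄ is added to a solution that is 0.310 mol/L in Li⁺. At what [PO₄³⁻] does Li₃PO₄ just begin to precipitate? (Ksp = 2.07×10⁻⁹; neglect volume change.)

The threshold for precipitation is Q = Ksp.
Li₃PO₄(s) ⇌ 3 Li⁺(aq) + PO₄³⁻(aq)
Ksp = [Li⁺]^3[PO₄³⁻] = [PO₄³⁻](0.310)^3
[PO₄³⁻] = 2.07×10⁻⁹ / (0.310)^3 = 6.95×10⁻⁸
[PO₄³⁻] = 6.95×10⁻⁸ mol/L

6.95×10⁻⁸ M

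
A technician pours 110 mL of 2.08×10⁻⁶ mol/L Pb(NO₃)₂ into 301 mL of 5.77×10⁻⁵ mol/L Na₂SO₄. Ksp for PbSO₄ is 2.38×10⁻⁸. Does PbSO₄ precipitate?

No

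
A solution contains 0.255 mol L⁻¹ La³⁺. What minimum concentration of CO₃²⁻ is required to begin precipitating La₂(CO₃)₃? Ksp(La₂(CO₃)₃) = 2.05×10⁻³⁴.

1.47×10⁻¹¹ M

Each salt precipitates once Q = Ksp for that salt.
La₂(CO₃)₃(s) ⇌ 2 La³⁺(aq) + 3 CO₃²⁻(aq)
Ksp = [La³⁺]^2[CO₃²⁻]^3 = [CO₃²⁻]^3(0.255)^2
[CO₃²⁻]^3 = 2.05×10⁻³⁴ / (0.255)^2 = 3.15×10⁻³³
[CO₃²⁻] = 1.47×10⁻¹¹ mol L⁻¹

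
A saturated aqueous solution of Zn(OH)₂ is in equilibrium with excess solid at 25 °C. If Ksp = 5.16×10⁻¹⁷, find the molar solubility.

2.35×10⁻⁶ M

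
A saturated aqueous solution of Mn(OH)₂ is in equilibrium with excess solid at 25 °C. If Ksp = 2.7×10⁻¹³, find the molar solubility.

4.1×10⁻⁵ M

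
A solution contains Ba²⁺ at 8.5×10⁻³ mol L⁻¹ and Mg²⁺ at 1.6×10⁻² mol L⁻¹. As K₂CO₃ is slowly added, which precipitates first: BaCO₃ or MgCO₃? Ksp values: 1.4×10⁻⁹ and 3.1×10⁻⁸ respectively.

The threshold for precipitation is Q = Ksp.
For BaCO₃: [CO₃²⁻] = (Ksp/[Ba²⁺]) = 1.6×10⁻⁷ mol L⁻¹
For MgCO₃: [CO₃²⁻] = (Ksp/[Mg²⁺]) = 1.9×10⁻⁶ mol L⁻¹
The smaller threshold [CO₃²⁻] is reached first, so BaCO₃ precipitates first.

BaCO₃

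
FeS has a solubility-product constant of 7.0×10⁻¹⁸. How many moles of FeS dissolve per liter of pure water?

2.6×10⁻⁹ M

FeS(s) ⇌ Fe²⁺(aq) + S²⁻(aq)
If s mol/L of FeS dissolves, [Fe²⁺] = s and [S²⁻] = s.
Ksp = [Fe²⁺][S²⁻] = s · s = s^2
s^2 = 7.0×10⁻¹⁸
Taking the 2nd root, s = 2.6×10⁻⁹ mol/L.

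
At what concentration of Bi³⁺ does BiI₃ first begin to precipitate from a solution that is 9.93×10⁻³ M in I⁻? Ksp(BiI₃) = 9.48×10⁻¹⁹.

9.68×10⁻¹³ M

Each salt precipitates once Q = Ksp for that salt.
BiI₃(s) ⇌ Bi³⁺(aq) + 3 I⁻(aq)
Ksp = [Bi³⁺][I⁻]^3 = [Bi³⁺](9.93×10⁻³)^3
[Bi³⁺] = 9.48×10⁻¹⁹ / (9.93×10⁻³)^3 = 9.68×10⁻¹³
[Bi³⁺] = 9.68×10⁻¹³ M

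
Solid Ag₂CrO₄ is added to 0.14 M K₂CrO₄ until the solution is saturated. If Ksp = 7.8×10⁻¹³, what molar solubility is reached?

Ag₂CrO₄(s) ⇌ 2 Ag⁺(aq) + CrO₄²⁻(aq)
CrO₄²⁻ is already present at 0.14 M. If s mol/L of Ag₂CrO₄ dissolves, [Ag⁺] = 2s while [CrO₄²⁻] ≈ 0.14 M.
Ksp = [Ag⁺]^2[CrO₄²⁻] = (2s)^2(0.14)
(2s)^2 = 7.8×10⁻¹³ / (0.14) = 5.6×10⁻¹²
s = 1.2×10⁻⁶ M

1.2×10⁻⁶ M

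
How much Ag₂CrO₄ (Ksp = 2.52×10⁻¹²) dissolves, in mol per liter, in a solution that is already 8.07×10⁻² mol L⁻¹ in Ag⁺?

3.87×10⁻¹⁰ M

Ag₂CrO₄(s) ⇌ 2 Ag⁺(aq) + CrO₄²⁻(aq)
With Ag⁺ already at 8.07×10⁻² mol L⁻¹ and s small, take [Ag⁺] ≈ 8.07×10⁻² mol L⁻¹ and [CrO₄²⁻] = s.
Ksp = [Ag⁺]^2[CrO₄²⁻] = (8.07×10⁻²)^2s
s = 2.52×10⁻¹² / (8.07×10⁻²)^2 = 3.87×10⁻¹⁰
s = 3.87×10⁻¹⁰ mol L⁻¹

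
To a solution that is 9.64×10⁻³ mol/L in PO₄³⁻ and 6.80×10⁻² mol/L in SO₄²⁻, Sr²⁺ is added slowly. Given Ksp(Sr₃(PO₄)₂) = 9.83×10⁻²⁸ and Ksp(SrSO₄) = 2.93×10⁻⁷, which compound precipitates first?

A salt starts to precipitate once the ion product Q reaches its Ksp.
For Sr₃(PO₄)₂: [Sr²⁺] = (Ksp/[PO₄³⁻]^2)^(1/3) = 2.20×10⁻⁸ mol/L
For SrSO₄: [Sr²⁺] = (Ksp/[SO₄²⁻]) = 4.31×10⁻⁶ mol/L
The smaller threshold [Sr²⁺] is reached first, so Sr₃(PO₄)₂ precipitates first.

Sr₃(PO₄)₂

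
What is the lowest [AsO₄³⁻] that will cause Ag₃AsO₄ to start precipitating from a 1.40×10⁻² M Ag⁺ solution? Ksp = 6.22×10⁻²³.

Precipitation of each salt begins when its ion product equals Ksp.
Ag₃AsO₄(s) ⇌ 3 Ag⁺(aq) + AsO₄³⁻(aq)
Ksp = [Ag⁺]^3[AsO₄³⁻] = [AsO₄³⁻](1.40×10⁻²)^3
[AsO₄³⁻] = 6.22×10⁻²³ / (1.40×10⁻²)^3 = 2.27×10⁻¹⁷
[AsO₄³⁻] = 2.27×10⁻¹⁷ M

2.27×10⁻¹⁷ M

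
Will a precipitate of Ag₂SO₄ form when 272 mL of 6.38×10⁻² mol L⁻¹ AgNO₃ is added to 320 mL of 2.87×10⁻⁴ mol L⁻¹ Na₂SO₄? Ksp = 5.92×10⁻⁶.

No

The combined volume is 592 mL.
[Ag⁺] = (6.38×10⁻²)(272)/592 = 2.93×10⁻² mol L⁻¹
[SO₄²⁻] = (2.87×10⁻⁴)(320)/592 = 1.55×10⁻⁴ mol L⁻¹
Q = [Ag⁺]^2[SO₄²⁻] = 1.33×10⁻⁷
Q = 1.33×10⁻⁷ < Ksp = 5.92×10⁻⁶, so the solution is unsaturated and no precipitate forms.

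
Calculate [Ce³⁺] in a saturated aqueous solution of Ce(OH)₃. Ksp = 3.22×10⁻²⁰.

5.88×10⁻⁶ M

Ce(OH)₃(s) ⇌ Ce³⁺(aq) + 3 OH⁻(aq)
If s mol/L of Ce(OH)₃ dissolves, [Ce³⁺] = s and [OH⁻] = 3s.
Ksp = [Ce³⁺][OH⁻]^3 = s · (3s)^3 = 27s^4 = 3.22×10⁻²⁰
s = 5.88×10⁻⁶ mol L⁻¹
[Ce³⁺] = s = 5.88×10⁻⁶ mol L⁻¹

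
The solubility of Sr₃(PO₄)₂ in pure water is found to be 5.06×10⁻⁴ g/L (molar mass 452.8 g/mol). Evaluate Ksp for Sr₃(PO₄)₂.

Convert to molarity: s = 5.06×10⁻⁴ / 452.8 = 1.1175×10⁻⁶ mol/L
Sr₃(PO₄)₂(s) ⇌ 3 Sr²⁺(aq) + 2 PO₄³⁻(aq)
If s mol/L of Sr₃(PO₄)₂ dissolves, [Sr²⁺] = 3s and [PO₄³⁻] = 2s.
Ksp = [Sr²⁺]^3[PO₄³⁻]^2 = (3s)^3 · (2s)^2 = 108s^5
Ksp = 108 × (1.1175×10⁻⁶)^5 = 1.88×10⁻²⁸

Ksp = 1.88×10⁻²⁸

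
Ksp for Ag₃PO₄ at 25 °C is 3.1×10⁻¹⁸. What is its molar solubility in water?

Ag₃PO₄(s) ⇌ 3 Ag⁺(aq) + PO₄³⁻(aq)
For each mole of Ag₃PO₄ that dissolves per liter, [Ag⁺] = 3s and [PO₄³⁻] = s; let s denote this solubility.
Ksp = [Ag⁺]^3[PO₄³⁻] = (3s)^3 · s = 27s^4
27s^4 = 3.1×10⁻¹⁸  ⇒  s^4 = 1.1×10⁻¹⁹
s = (1.1×10⁻¹⁹)^(1/4) = 1.8×10⁻⁵ M

1.8×10⁻⁵ M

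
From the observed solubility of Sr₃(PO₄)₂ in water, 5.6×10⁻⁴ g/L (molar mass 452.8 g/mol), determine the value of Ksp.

Ksp = 3.1×10⁻²⁸

Convert to molarity: s = 5.6×10⁻⁴ / 452.8 = 1.237×10⁻⁶ mol/L
Sr₃(PO₄)₂(s) ⇌ 3 Sr²⁺(aq) + 2 PO₄³⁻(aq)
Call the molar solubility s, so that [Sr²⁺] = 3s and [PO₄³⁻] = 2s.
Ksp = [Sr²⁺]^3[PO₄³⁻]^2 = (3s)^3 · (2s)^2 = 108s^5
Ksp = 108 × (1.237×10⁻⁶)^5 = 3.1×10⁻²⁸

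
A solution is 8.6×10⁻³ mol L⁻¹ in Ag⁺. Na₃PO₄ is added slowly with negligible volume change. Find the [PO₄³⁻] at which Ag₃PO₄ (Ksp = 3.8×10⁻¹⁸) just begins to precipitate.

Each salt precipitates once Q = Ksp for that salt.
Ag₃PO₄(s) ⇌ 3 Ag⁺(aq) + PO₄³⁻(aq)
Ksp = [Ag⁺]^3[PO₄³⁻] = [PO₄³⁻](8.6×10⁻³)^3
[PO₄³⁻] = 3.8×10⁻¹⁸ / (8.6×10⁻³)^3 = 6.0×10⁻¹²
[PO₄³⁻] = 6.0×10⁻¹² mol L⁻¹

6.0×10⁻¹² M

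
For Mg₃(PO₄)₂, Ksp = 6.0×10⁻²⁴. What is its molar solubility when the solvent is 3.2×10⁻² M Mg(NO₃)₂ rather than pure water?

Mg₃(PO₄)₂(s) ⇌ 3 Mg²⁺(aq) + 2 PO₄³⁻(aq)
Let s be the solubility of Mg₃(PO₄)₂ here. The common ion gives [Mg²⁺] ≈ 3.2×10⁻² M, and [PO₄³⁻] = 2s.
Ksp = [Mg²⁺]^3[PO₄³⁻]^2 = (3.2×10⁻²)^3(2s)^2
(2s)^2 = 6.0×10⁻²⁴ / (3.2×10⁻²)^3 = 1.8×10⁻¹⁹
s = 2.1×10⁻¹⁰ M

2.1×10⁻¹⁰ M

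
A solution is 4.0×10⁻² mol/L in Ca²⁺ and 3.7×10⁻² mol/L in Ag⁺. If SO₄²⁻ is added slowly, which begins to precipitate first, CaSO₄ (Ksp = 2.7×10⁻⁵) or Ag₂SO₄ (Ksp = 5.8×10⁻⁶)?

Each salt precipitates once Q = Ksp for that salt.
For CaSO₄: [SO₄²⁻] = (Ksp/[Ca²⁺]) = 6.8×10⁻⁴ mol/L
For Ag₂SO₄: [SO₄²⁻] = (Ksp/[Ag⁺]^2) = 4.2×10⁻³ mol/L
Since CaSO₄ needs less SO₄²⁻ to reach saturation, it precipitates first.

CaSO₄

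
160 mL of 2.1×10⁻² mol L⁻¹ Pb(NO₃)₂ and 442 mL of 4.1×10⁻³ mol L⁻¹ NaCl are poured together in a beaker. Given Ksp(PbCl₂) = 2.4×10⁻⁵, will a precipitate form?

No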